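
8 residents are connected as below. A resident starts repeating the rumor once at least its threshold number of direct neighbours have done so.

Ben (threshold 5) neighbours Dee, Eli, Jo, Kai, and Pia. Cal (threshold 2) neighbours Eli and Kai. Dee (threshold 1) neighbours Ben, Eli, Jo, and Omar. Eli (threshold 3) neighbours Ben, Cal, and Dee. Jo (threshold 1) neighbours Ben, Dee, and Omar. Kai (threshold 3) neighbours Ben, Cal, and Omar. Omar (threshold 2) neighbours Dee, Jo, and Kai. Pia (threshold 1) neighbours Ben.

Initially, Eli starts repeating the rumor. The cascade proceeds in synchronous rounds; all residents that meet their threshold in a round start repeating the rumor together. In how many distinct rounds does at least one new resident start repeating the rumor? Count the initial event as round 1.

4

Round 1 — Eli starts repeating the rumor (initial).
Round 2 — checking thresholds:
  Ben: 1 of 5 neighbours < 5, holds.
  Cal: 1 of 2 neighbours < 2, holds.
  Dee: 1 of 4 neighbours ≥ 1, starts repeating the rumor.
Round 3 — checking thresholds:
  Ben: 2 of 5 neighbours < 5, holds.
  Cal: 1 of 2 neighbours < 2, holds.
  Jo: 1 of 3 neighbours ≥ 1, starts repeating the rumor.
  Omar: 1 of 3 neighbours < 2, holds.
Round 4 — checking thresholds:
  Ben: 3 of 5 neighbours < 5, holds.
  Cal: 1 of 2 neighbours < 2, holds.
  Omar: 2 of 3 neighbours ≥ 2, starts repeating the rumor.
Round 5 — no new spreads; cascade stops.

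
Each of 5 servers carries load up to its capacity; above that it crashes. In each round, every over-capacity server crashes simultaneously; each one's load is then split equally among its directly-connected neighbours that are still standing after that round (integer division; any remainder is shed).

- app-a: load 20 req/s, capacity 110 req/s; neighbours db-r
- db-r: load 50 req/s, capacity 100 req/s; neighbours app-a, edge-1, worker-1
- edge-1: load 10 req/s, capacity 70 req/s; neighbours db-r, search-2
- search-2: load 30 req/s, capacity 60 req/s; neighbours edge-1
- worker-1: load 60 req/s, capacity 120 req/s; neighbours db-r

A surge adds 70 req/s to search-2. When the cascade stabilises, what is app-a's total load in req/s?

Round 1 — search-2 at 100 > 60. search-2 crashes.
  search-2 sheds 100 req/s to edge-1: 100 each.
    edge-1: 10+100 = 110 > 70
Round 2 — edge-1 crashes.
  edge-1 sheds 110 req/s to db-r: 110 each.
    db-r: 50+110 = 160 > 100
Round 3 — db-r crashes.
  db-r sheds 160 req/s to app-a, worker-1: 80 each.
    app-a: 20+80 = 100 ≤ 110
    worker-1: 60+80 = 140 > 120
Round 4 — worker-1 crashes.
  worker-1 sheds 140 req/s: no online neighbours, lost.
No further crashes.

100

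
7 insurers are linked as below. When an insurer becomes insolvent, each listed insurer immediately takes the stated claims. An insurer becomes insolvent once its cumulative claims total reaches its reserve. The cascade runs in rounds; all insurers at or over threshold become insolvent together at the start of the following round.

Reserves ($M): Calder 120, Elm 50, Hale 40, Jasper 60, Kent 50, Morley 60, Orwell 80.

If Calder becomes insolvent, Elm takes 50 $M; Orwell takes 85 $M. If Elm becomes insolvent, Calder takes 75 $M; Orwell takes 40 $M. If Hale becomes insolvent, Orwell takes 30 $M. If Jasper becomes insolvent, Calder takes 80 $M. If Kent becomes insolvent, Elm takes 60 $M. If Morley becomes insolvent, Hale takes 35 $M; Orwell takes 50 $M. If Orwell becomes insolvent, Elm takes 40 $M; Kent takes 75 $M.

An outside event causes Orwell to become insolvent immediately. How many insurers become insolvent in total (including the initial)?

3

Round 1 — Orwell becomes insolvent (initial).
  Elm: +40 → 40 < 50
  Kent: +75 → 75 ≥ 50
Round 2 — Kent becomes insolvent.
  Elm: +60 → 100 ≥ 50
Round 3 — Elm becomes insolvent.
  Calder: +75 → 75 < 120
No further insolvencies.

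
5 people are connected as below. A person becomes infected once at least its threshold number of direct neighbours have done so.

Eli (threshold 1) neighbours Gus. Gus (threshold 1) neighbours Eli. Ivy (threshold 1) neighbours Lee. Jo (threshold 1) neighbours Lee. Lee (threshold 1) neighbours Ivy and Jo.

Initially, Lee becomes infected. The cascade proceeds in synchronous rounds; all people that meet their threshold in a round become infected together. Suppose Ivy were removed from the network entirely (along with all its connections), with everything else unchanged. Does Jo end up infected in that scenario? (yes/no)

yes

With Ivy removed:
Round 1 — Lee becomes infected (initial).
Round 2 — checking thresholds:
  Jo: 1 of 1 neighbours ≥ 1, becomes infected.
Round 3 — no new infections; cascade stops.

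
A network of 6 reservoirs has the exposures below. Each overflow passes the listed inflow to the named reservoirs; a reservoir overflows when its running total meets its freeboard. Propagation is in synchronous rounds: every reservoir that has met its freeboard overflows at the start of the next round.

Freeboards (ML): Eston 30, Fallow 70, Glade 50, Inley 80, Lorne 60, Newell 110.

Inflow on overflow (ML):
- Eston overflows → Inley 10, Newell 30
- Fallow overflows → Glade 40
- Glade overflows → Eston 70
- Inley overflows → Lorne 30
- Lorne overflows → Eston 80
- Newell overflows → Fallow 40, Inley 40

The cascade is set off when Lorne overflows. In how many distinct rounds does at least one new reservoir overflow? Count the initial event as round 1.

Round 1 — Lorne overflows (initial).
  Eston: +80 → 80 ≥ 30
Round 2 — Eston overflows.
  Inley: +10 → 10 < 80
  Newell: +30 → 30 < 110
No further overflows.

2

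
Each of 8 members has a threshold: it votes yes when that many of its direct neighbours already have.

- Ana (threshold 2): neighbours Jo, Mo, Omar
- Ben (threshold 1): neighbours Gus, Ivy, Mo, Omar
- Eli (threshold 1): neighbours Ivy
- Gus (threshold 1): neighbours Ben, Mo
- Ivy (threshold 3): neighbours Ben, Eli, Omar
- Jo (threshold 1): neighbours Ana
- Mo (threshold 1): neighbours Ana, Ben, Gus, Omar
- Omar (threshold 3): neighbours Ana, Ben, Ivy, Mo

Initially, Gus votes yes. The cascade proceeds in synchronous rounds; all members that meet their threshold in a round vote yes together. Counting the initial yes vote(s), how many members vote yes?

3

Round 1 — Gus votes yes (initial).
Round 2 — checking thresholds:
  Ben: 1 of 4 neighbours ≥ 1, votes yes.
  Mo: 1 of 4 neighbours ≥ 1, votes yes.
Round 3 — no new yes votes; cascade stops.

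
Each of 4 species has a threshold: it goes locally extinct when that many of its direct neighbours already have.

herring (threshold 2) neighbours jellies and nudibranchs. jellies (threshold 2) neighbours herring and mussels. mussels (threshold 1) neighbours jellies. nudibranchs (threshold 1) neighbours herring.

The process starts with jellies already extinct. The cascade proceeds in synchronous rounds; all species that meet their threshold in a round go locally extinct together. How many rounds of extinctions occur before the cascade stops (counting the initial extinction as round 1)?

Round 1 — jellies goes locally extinct (initial).
Round 2 — checking thresholds:
  herring: 1 of 2 neighbours < 2, below threshold.
  mussels: 1 of 1 neighbours ≥ 1, goes locally extinct.
Round 3 — no new extinctions; cascade stops.

2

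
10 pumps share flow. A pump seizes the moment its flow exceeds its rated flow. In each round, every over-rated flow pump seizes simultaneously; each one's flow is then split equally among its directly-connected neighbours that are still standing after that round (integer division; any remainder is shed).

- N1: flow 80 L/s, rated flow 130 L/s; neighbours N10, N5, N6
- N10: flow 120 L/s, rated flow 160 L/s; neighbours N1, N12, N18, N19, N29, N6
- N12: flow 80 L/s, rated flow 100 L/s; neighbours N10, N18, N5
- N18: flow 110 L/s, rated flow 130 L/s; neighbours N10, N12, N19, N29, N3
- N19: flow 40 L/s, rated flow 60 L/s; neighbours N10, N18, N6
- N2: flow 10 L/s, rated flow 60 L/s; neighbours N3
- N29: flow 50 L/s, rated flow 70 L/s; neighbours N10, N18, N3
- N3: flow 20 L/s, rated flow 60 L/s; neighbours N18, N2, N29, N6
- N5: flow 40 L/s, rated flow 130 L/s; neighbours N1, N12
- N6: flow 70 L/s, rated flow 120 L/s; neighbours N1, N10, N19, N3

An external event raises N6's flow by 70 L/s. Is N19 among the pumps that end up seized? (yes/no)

yes

Round 1 — N6 at 140 > 120. N6 seizes.
  N6 sheds 140 L/s to N1, N10, N19, N3: 35 each.
    N1: 80+35 = 115 ≤ 130
    N10: 120+35 = 155 ≤ 160
    N19: 40+35 = 75 > 60
    N3: 20+35 = 55 ≤ 60
Round 2 — N19 seizes.
  N19 sheds 75 L/s to N10, N18: 37 each (1 lost).
    N10: 155+37 = 192 > 160
    N18: 110+37 = 147 > 130
Round 3 — N10, N18 seize.
  N10 sheds 192 L/s to N1, N12, N29: 64 each.
    N1: 115+64 = 179 > 130
    N12: 80+64 = 144 > 100
    N29: 50+64 = 114 > 70
  N18 sheds 147 L/s to N12, N29, N3: 49 each.
    N12: 144+49 = 193 > 100
    N29: 114+49 = 163 > 70
    N3: 55+49 = 104 > 60
Round 4 — N1, N12, N29, N3 seize.
  N1 sheds 179 L/s to N5: 179 each.
    N5: 40+179 = 219 > 130
  N12 sheds 193 L/s to N5: 193 each.
    N5: 219+193 = 412 > 130
  N29 sheds 163 L/s: no online neighbours, lost.
  N3 sheds 104 L/s to N2: 104 each.
    N2: 10+104 = 114 > 60
Round 5 — N2, N5 seize.
  N2 sheds 114 L/s: no online neighbours, lost.
  N5 sheds 412 L/s: no online neighbours, lost.
No further seizures.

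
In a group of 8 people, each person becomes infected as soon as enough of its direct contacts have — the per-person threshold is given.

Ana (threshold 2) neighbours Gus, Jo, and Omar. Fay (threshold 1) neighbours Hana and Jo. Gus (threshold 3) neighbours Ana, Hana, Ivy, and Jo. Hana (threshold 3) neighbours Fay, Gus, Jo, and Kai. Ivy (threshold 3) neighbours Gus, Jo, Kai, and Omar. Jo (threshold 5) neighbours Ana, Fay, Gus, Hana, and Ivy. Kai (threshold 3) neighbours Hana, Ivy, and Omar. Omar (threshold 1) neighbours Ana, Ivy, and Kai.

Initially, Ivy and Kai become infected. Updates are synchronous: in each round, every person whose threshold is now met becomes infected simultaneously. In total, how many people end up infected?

Round 1 — Ivy, Kai become infected (initial).
Round 2 — checking thresholds:
  Gus: 1 of 4 neighbours < 3, holds.
  Hana: 1 of 4 neighbours < 3, holds.
  Jo: 1 of 5 neighbours < 5, holds.
  Omar: 2 of 3 neighbours ≥ 1, becomes infected.
Round 3 — no new infections; cascade stops.

3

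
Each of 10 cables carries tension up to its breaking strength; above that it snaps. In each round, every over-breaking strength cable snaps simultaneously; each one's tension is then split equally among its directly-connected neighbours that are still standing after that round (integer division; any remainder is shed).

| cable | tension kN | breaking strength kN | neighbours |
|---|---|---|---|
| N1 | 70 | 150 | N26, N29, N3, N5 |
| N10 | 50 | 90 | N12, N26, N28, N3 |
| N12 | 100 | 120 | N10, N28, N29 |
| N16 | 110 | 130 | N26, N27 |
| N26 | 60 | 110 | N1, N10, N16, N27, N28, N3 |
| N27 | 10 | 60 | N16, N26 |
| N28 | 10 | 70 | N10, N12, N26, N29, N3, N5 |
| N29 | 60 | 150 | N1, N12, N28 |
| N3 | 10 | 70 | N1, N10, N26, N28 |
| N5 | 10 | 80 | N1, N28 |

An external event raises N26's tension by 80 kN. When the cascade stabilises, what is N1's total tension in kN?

Round 1 — N26 at 140 > 110. N26 snaps.
  N26 sheds 140 kN to N1, N10, N16, N27, N28, N3: 23 each (2 lost).
    N1: 70+23 = 93 ≤ 150
    N10: 50+23 = 73 ≤ 90
    N16: 110+23 = 133 > 130
    N27: 10+23 = 33 ≤ 60
    N28: 10+23 = 33 ≤ 70
    N3: 10+23 = 33 ≤ 70
Round 2 — N16 snaps.
  N16 sheds 133 kN to N27: 133 each.
    N27: 33+133 = 166 > 60
Round 3 — N27 snaps.
  N27 sheds 166 kN: no online neighbours, lost.
No further breaks.

93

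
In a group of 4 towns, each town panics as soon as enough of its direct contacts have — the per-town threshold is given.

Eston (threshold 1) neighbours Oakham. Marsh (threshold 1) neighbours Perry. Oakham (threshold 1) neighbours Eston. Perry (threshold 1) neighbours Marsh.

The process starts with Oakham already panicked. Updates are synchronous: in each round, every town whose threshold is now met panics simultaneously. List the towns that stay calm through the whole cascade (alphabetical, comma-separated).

Marsh, Perry

Round 1 — Oakham panics (initial).
Round 2 — checking thresholds:
  Eston: 1 of 1 neighbours ≥ 1, panics.
Round 3 — no new panics; cascade stops.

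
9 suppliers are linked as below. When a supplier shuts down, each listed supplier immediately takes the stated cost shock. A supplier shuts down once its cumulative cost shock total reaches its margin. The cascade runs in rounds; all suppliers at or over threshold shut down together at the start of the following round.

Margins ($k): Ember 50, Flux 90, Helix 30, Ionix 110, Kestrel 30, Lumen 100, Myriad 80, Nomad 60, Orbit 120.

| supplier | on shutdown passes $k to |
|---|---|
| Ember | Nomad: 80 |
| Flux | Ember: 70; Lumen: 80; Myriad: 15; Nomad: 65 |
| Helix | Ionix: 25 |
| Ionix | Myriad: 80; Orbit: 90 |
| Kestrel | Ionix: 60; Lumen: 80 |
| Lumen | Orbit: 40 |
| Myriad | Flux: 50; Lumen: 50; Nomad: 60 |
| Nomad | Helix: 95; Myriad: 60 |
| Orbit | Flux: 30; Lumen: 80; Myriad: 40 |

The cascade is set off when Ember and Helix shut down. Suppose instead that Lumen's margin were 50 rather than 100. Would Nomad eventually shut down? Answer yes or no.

With Lumen's margin at 50:
Round 1 — Ember, Helix shut down (initial).
  Ionix: +25 → 25 < 110
  Nomad: +80 → 80 ≥ 60
Round 2 — Nomad shuts down.
  Myriad: +60 → 60 < 80
No further shutdowns.

yes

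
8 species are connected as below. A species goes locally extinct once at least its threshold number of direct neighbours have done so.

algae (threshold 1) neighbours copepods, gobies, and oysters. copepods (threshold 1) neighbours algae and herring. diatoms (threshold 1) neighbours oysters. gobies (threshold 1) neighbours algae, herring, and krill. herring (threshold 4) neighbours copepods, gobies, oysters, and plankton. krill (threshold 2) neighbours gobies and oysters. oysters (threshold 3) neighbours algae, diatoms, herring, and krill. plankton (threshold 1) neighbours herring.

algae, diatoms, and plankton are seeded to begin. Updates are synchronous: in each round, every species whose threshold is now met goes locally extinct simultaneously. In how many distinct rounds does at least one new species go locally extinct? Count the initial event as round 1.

Round 1 — algae, diatoms, plankton go locally extinct (initial).
Round 2 — checking thresholds:
  copepods: 1 of 2 neighbours ≥ 1, goes locally extinct.
  gobies: 1 of 3 neighbours ≥ 1, goes locally extinct.
  herring: 1 of 4 neighbours < 4, not yet.
  oysters: 2 of 4 neighbours < 3, not yet.
Round 3 — no new extinctions; cascade stops.

2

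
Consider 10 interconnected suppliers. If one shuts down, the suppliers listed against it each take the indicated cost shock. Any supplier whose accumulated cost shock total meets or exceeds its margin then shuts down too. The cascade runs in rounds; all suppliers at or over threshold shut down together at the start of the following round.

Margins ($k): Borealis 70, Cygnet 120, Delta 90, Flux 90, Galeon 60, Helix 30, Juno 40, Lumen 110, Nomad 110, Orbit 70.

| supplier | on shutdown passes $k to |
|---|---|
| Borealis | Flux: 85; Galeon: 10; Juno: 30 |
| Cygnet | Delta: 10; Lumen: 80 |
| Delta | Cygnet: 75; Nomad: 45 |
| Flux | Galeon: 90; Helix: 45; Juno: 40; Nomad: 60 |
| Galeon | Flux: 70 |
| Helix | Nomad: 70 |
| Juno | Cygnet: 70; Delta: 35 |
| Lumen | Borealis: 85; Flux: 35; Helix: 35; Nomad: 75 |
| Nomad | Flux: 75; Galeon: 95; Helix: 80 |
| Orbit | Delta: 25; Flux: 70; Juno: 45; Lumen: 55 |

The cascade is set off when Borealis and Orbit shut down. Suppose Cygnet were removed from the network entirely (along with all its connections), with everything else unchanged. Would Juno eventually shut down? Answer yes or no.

With Cygnet removed:
Round 1 — Borealis, Orbit shut down (initial).
  Delta: +25 → 25 < 90
  Flux: +85+70 → 155 ≥ 90
  Galeon: +10 → 10 < 60
  Juno: +30+45 → 75 ≥ 40
  Lumen: +55 → 55 < 110
Round 2 — Flux, Juno shut down.
  Delta: +35 → 60 < 90
  Galeon: +90 → 100 ≥ 60
  Helix: +45 → 45 ≥ 30
  Nomad: +60 → 60 < 110
Round 3 — Galeon, Helix shut down.
  Nomad: +70 → 130 ≥ 110
Round 4 — Nomad shuts down.
No further shutdowns.

yes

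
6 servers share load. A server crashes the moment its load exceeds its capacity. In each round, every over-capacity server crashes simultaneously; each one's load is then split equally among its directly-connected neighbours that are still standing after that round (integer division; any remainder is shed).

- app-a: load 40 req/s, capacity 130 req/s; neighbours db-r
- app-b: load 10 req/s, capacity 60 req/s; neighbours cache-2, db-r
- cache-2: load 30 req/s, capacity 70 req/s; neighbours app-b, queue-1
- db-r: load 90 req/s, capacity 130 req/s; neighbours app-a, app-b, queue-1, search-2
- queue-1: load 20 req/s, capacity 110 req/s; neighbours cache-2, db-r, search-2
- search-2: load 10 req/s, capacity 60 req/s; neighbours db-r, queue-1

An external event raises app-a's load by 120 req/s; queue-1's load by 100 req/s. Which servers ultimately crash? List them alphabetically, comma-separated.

Round 1 — app-a at 160 > 130; queue-1 at 120 > 110. app-a, queue-1 crash.
  app-a sheds 160 req/s to db-r: 160 each.
    db-r: 90+160 = 250 > 130
  queue-1 sheds 120 req/s to cache-2, db-r, search-2: 40 each.
    cache-2: 30+40 = 70 ≤ 70
    db-r: 250+40 = 290 > 130
    search-2: 10+40 = 50 ≤ 60
Round 2 — db-r crashes.
  db-r sheds 290 req/s to app-b, search-2: 145 each.
    app-b: 10+145 = 155 > 60
    search-2: 50+145 = 195 > 60
Round 3 — app-b, search-2 crash.
  app-b sheds 155 req/s to cache-2: 155 each.
    cache-2: 70+155 = 225 > 70
  search-2 sheds 195 req/s: no online neighbours, lost.
Round 4 — cache-2 crashes.
  cache-2 sheds 225 req/s: no online neighbours, lost.
No further crashes.

app-a, app-b, cache-2, db-r, queue-1, search-2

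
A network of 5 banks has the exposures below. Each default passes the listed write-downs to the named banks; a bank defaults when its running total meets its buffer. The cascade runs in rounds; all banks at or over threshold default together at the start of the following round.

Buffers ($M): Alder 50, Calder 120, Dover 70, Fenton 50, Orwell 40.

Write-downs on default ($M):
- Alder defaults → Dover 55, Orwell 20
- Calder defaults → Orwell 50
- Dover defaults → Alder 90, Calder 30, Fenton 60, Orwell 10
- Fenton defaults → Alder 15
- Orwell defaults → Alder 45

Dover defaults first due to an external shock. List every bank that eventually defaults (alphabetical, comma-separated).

Round 1 — Dover defaults (initial).
  Alder: +90 → 90 ≥ 50
  Calder: +30 → 30 < 120
  Fenton: +60 → 60 ≥ 50
  Orwell: +10 → 10 < 40
Round 2 — Alder, Fenton default.
  Orwell: +20 → 30 < 40
No further defaults.

Alder, Dover, Fenton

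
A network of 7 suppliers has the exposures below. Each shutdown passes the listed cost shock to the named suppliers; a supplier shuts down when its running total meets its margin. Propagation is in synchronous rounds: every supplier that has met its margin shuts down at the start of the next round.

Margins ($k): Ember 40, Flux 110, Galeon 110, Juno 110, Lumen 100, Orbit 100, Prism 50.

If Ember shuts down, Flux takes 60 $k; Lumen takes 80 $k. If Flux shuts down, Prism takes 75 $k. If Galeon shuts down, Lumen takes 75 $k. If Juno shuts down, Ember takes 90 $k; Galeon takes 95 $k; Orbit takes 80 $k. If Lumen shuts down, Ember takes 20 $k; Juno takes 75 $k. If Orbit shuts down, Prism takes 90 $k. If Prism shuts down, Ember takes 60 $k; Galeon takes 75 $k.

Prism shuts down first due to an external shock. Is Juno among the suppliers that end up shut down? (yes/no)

no

Round 1 — Prism shuts down (initial).
  Ember: +60 → 60 ≥ 40
  Galeon: +75 → 75 < 110
Round 2 — Ember shuts down.
  Flux: +60 → 60 < 110
  Lumen: +80 → 80 < 100
No further shutdowns.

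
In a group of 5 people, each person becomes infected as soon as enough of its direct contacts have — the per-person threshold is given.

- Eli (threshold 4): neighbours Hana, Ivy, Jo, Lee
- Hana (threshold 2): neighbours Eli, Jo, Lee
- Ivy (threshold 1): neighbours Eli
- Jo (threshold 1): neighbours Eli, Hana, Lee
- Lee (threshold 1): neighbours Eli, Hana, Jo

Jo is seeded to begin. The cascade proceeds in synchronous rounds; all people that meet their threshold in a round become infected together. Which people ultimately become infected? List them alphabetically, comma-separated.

Hana, Jo, Lee

Round 1 — Jo becomes infected (initial).
Round 2 — checking thresholds:
  Eli: 1 of 4 neighbours < 4, holds.
  Hana: 1 of 3 neighbours < 2, holds.
  Lee: 1 of 3 neighbours ≥ 1, becomes infected.
Round 3 — checking thresholds:
  Eli: 2 of 4 neighbours < 4, holds.
  Hana: 2 of 3 neighbours ≥ 2, becomes infected.
Round 4 — no new infections; cascade stops.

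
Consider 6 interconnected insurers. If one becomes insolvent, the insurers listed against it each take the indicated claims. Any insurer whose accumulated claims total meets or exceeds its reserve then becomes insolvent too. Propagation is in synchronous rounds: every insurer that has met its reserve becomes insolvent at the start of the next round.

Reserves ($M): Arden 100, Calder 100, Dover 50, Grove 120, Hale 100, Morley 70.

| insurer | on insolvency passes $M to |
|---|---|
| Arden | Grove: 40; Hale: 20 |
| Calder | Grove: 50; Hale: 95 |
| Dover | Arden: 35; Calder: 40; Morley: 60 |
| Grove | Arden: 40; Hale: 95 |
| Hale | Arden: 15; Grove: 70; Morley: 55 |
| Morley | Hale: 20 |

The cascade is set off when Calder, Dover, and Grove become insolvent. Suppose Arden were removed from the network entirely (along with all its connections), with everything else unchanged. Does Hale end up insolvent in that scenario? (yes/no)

With Arden removed:
Round 1 — Calder, Dover, Grove become insolvent (initial).
  Hale: +95+95 → 190 ≥ 100
  Morley: +60 → 60 < 70
Round 2 — Hale becomes insolvent.
  Morley: +55 → 115 ≥ 70
Round 3 — Morley becomes insolvent.
No further insolvencies.

yes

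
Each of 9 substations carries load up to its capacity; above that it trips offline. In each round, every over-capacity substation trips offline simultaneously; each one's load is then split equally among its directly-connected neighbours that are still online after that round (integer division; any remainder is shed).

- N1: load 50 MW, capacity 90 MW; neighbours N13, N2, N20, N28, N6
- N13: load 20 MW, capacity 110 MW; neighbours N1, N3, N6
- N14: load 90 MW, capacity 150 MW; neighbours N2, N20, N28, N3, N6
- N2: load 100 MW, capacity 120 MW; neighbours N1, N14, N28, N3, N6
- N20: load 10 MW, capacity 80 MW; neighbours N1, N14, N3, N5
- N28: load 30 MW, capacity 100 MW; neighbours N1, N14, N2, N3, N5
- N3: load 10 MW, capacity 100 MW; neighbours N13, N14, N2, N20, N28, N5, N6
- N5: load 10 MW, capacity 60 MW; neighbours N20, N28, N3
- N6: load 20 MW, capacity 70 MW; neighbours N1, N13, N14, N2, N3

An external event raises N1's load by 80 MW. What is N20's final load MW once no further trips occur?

Round 1 — N1 at 130 > 90. N1 trips offline.
  N1 sheds 130 MW to N13, N2, N20, N28, N6: 26 each.
    N13: 20+26 = 46 ≤ 110
    N2: 100+26 = 126 > 120
    N20: 10+26 = 36 ≤ 80
    N28: 30+26 = 56 ≤ 100
    N6: 20+26 = 46 ≤ 70
Round 2 — N2 trips offline.
  N2 sheds 126 MW to N14, N28, N3, N6: 31 each (2 lost).
    N14: 90+31 = 121 ≤ 150
    N28: 56+31 = 87 ≤ 100
    N3: 10+31 = 41 ≤ 100
    N6: 46+31 = 77 > 70
Round 3 — N6 trips offline.
  N6 sheds 77 MW to N13, N14, N3: 25 each (2 lost).
    N13: 46+25 = 71 ≤ 110
    N14: 121+25 = 146 ≤ 150
    N3: 41+25 = 66 ≤ 100
No further trips.

36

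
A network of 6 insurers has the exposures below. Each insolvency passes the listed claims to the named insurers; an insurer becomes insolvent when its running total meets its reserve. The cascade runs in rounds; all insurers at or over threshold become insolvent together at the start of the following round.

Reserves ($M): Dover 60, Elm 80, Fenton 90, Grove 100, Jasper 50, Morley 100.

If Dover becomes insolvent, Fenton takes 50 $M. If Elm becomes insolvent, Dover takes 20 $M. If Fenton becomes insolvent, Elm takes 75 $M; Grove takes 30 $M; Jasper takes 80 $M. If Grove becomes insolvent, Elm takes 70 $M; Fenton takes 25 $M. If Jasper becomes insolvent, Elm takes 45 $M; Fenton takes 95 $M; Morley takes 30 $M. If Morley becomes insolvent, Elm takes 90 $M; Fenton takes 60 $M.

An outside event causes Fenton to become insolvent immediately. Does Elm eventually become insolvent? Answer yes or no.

Round 1 — Fenton becomes insolvent (initial).
  Elm: +75 → 75 < 80
  Grove: +30 → 30 < 100
  Jasper: +80 → 80 ≥ 50
Round 2 — Jasper becomes insolvent.
  Elm: +45 → 120 ≥ 80
  Morley: +30 → 30 < 100
Round 3 — Elm becomes insolvent.
  Dover: +20 → 20 < 60
No further insolvencies.

yes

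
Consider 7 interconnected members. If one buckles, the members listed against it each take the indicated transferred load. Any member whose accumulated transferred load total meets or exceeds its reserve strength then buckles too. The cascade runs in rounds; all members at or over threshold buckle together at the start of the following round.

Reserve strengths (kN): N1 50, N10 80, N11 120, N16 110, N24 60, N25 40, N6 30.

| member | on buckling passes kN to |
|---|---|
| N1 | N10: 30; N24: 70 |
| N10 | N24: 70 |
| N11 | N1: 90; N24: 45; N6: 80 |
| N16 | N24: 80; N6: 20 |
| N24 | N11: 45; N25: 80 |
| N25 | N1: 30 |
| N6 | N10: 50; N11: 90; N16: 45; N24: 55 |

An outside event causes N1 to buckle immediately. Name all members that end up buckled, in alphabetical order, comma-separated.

N1, N24, N25

Round 1 — N1 buckles (initial).
  N10: +30 → 30 < 80
  N24: +70 → 70 ≥ 60
Round 2 — N24 buckles.
  N11: +45 → 45 < 120
  N25: +80 → 80 ≥ 40
Round 3 — N25 buckles.
No further bucklings.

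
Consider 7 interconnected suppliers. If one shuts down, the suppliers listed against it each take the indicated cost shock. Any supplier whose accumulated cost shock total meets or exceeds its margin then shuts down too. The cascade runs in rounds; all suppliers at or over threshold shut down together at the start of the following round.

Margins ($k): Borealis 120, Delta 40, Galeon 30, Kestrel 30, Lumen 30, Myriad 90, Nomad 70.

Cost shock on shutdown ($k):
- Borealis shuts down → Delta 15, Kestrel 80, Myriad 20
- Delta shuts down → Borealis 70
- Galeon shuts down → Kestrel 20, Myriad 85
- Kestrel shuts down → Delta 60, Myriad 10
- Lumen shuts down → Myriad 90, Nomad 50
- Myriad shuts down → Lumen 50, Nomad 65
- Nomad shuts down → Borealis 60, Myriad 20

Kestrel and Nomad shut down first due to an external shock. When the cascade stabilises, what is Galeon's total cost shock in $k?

Round 1 — Kestrel, Nomad shut down (initial).
  Borealis: +60 → 60 < 120
  Delta: +60 → 60 ≥ 40
  Myriad: +10+20 → 30 < 90
Round 2 — Delta shuts down.
  Borealis: +70 → 130 ≥ 120
Round 3 — Borealis shuts down.
  Myriad: +20 → 50 < 90
No further shutdowns.

0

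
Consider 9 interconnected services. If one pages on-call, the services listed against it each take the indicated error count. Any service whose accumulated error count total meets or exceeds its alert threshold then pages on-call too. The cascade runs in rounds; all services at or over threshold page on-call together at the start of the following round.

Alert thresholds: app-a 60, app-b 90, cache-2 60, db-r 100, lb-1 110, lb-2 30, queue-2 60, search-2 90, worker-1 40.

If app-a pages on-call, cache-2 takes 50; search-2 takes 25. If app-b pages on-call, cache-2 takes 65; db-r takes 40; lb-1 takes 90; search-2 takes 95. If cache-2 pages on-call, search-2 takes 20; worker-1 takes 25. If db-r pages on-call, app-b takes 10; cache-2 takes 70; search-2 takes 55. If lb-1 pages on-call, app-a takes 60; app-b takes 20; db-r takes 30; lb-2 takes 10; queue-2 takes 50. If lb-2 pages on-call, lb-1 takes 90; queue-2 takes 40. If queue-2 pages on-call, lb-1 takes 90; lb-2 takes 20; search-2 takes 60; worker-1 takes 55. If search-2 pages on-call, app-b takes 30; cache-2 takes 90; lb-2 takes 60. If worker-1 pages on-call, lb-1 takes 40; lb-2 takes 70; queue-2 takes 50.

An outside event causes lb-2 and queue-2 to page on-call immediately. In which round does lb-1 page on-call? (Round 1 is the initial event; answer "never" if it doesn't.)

Round 1 — lb-2, queue-2 page on-call (initial).
  lb-1: +90+90 → 180 ≥ 110
  search-2: +60 → 60 < 90
  worker-1: +55 → 55 ≥ 40
Round 2 — lb-1, worker-1 page on-call.
  app-a: +60 → 60 ≥ 60
  app-b: +20 → 20 < 90
  db-r: +30 → 30 < 100
Round 3 — app-a pages on-call.
  cache-2: +50 → 50 < 60
  search-2: +25 → 85 < 90
No further pages.

2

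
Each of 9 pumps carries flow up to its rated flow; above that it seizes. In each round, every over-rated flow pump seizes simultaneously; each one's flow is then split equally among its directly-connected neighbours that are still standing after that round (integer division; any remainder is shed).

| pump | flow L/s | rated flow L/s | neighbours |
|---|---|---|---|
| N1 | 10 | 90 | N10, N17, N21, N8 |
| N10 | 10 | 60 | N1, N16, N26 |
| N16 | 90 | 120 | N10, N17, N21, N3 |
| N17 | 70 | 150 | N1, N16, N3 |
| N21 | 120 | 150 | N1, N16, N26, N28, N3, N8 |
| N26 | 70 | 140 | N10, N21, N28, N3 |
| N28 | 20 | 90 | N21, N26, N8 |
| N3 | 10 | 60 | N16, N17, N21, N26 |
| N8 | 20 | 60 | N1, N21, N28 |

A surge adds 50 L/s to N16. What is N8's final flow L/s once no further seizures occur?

Round 1 — N16 at 140 > 120. N16 seizes.
  N16 sheds 140 L/s to N10, N17, N21, N3: 35 each.
    N10: 10+35 = 45 ≤ 60
    N17: 70+35 = 105 ≤ 150
    N21: 120+35 = 155 > 150
    N3: 10+35 = 45 ≤ 60
Round 2 — N21 seizes.
  N21 sheds 155 L/s to N1, N26, N28, N3, N8: 31 each.
    N1: 10+31 = 41 ≤ 90
    N26: 70+31 = 101 ≤ 140
    N28: 20+31 = 51 ≤ 90
    N3: 45+31 = 76 > 60
    N8: 20+31 = 51 ≤ 60
Round 3 — N3 seizes.
  N3 sheds 76 L/s to N17, N26: 38 each.
    N17: 105+38 = 143 ≤ 150
    N26: 101+38 = 139 ≤ 140
No further seizures.

51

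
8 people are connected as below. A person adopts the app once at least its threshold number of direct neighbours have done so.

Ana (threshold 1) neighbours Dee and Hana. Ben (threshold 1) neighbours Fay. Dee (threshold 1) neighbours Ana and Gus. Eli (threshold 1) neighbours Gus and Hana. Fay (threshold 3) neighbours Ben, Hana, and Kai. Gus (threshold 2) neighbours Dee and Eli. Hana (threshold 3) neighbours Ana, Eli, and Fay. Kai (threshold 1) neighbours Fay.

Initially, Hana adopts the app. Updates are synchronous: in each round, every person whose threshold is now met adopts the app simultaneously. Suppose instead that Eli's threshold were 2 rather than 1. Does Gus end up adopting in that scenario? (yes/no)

no

With Eli's threshold at 2:
Round 1 — Hana adopts the app (initial).
Round 2 — checking thresholds:
  Ana: 1 of 2 neighbours ≥ 1, adopts the app.
  Eli: 1 of 2 neighbours < 2, not yet.
  Fay: 1 of 3 neighbours < 3, not yet.
Round 3 — checking thresholds:
  Dee: 1 of 2 neighbours ≥ 1, adopts the app.
  Eli: 1 of 2 neighbours < 2, not yet.
  Fay: 1 of 3 neighbours < 3, not yet.
Round 4 — no new adoptions; cascade stops.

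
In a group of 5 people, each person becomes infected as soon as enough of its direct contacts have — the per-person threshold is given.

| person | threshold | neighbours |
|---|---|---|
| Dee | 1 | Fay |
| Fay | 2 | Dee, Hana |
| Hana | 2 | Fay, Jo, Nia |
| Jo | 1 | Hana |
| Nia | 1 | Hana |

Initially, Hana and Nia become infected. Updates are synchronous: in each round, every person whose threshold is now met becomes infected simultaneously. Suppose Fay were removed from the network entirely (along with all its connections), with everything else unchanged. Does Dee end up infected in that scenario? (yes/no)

no

With Fay removed:
Round 1 — Hana, Nia become infected (initial).
Round 2 — checking thresholds:
  Jo: 1 of 1 neighbours ≥ 1, becomes infected.
Round 3 — no new infections; cascade stops.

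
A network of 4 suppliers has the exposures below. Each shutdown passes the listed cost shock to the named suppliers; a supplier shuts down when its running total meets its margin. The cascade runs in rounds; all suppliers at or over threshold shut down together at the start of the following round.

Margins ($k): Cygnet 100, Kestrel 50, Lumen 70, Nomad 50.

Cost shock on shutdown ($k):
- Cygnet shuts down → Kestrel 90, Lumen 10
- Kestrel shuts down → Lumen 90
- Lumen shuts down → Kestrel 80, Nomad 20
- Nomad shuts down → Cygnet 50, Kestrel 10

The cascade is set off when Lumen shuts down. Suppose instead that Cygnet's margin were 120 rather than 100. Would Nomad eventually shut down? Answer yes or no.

With Cygnet's margin at 120:
Round 1 — Lumen shuts down (initial).
  Kestrel: +80 → 80 ≥ 50
  Nomad: +20 → 20 < 50
Round 2 — Kestrel shuts down.
No further shutdowns.

no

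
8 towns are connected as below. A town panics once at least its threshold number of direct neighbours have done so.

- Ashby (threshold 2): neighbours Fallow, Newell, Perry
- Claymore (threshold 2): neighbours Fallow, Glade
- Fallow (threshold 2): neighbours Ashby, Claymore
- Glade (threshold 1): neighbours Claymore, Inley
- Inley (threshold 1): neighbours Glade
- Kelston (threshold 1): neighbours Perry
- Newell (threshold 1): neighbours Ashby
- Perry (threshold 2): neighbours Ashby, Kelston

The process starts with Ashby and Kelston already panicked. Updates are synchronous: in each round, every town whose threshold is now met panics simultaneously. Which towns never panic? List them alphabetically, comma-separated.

Round 1 — Ashby, Kelston panic (initial).
Round 2 — checking thresholds:
  Fallow: 1 of 2 neighbours < 2, holds.
  Newell: 1 of 1 neighbours ≥ 1, panics.
  Perry: 2 of 2 neighbours ≥ 2, panics.
Round 3 — no new panics; cascade stops.

Claymore, Fallow, Glade, Inley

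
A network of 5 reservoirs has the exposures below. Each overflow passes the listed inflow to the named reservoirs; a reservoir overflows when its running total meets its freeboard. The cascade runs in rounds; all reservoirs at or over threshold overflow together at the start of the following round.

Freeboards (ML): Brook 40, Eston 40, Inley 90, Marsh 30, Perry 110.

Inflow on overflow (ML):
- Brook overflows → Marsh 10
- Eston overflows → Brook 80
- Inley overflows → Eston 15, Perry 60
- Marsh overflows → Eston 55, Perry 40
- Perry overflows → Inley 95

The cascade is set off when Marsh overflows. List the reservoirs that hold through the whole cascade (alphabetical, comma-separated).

Round 1 — Marsh overflows (initial).
  Eston: +55 → 55 ≥ 40
  Perry: +40 → 40 < 110
Round 2 — Eston overflows.
  Brook: +80 → 80 ≥ 40
Round 3 — Brook overflows.
No further overflows.

Inley, Perry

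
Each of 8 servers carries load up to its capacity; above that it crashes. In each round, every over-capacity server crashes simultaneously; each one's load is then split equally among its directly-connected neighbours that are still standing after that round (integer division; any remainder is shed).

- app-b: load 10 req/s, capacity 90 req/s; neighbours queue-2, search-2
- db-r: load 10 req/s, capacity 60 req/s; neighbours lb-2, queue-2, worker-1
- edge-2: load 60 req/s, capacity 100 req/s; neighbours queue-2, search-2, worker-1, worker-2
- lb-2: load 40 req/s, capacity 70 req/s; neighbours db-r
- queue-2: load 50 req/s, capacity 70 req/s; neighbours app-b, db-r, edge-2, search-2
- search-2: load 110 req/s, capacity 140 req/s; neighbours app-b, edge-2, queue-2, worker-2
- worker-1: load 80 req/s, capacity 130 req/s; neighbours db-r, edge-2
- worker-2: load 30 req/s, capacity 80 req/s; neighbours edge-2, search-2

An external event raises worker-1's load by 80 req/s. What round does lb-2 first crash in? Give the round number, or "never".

Round 1 — worker-1 at 160 > 130. worker-1 crashes.
  worker-1 sheds 160 req/s to db-r, edge-2: 80 each.
    db-r: 10+80 = 90 > 60
    edge-2: 60+80 = 140 > 100
Round 2 — db-r, edge-2 crash.
  db-r sheds 90 req/s to lb-2, queue-2: 45 each.
    lb-2: 40+45 = 85 > 70
    queue-2: 50+45 = 95 > 70
  edge-2 sheds 140 req/s to queue-2, search-2, worker-2: 46 each (2 lost).
    queue-2: 95+46 = 141 > 70
    search-2: 110+46 = 156 > 140
    worker-2: 30+46 = 76 ≤ 80
Round 3 — lb-2, queue-2, search-2 crash.
  lb-2 sheds 85 req/s: no online neighbours, lost.
  queue-2 sheds 141 req/s to app-b: 141 each.
    app-b: 10+141 = 151 > 90
  search-2 sheds 156 req/s to app-b, worker-2: 78 each.
    app-b: 151+78 = 229 > 90
    worker-2: 76+78 = 154 > 80
Round 4 — app-b, worker-2 crash.
  app-b sheds 229 req/s: no online neighbours, lost.
  worker-2 sheds 154 req/s: no online neighbours, lost.
No further crashes.

3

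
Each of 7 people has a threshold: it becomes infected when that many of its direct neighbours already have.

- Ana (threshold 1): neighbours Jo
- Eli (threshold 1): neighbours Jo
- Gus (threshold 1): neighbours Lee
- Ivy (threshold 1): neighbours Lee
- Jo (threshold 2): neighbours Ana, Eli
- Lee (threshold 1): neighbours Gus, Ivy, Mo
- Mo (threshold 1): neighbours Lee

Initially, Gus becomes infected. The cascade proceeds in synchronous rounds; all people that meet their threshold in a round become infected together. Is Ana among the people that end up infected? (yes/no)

no

Round 1 — Gus becomes infected (initial).
Round 2 — checking thresholds:
  Lee: 1 of 3 neighbours ≥ 1, becomes infected.
Round 3 — checking thresholds:
  Ivy: 1 of 1 neighbours ≥ 1, becomes infected.
  Mo: 1 of 1 neighbours ≥ 1, becomes infected.
Round 4 — no new infections; cascade stops.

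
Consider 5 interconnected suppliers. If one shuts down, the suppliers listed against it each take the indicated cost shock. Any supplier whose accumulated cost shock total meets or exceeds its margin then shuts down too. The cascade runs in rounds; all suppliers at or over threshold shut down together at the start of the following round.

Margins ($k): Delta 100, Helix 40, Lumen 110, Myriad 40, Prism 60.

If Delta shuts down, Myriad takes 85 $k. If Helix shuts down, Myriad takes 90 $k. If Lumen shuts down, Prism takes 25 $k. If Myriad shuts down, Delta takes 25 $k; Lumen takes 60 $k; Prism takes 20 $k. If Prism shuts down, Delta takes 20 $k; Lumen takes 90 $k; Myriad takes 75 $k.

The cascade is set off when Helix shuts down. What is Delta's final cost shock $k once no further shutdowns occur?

Round 1 — Helix shuts down (initial).
  Myriad: +90 → 90 ≥ 40
Round 2 — Myriad shuts down.
  Delta: +25 → 25 < 100
  Lumen: +60 → 60 < 110
  Prism: +20 → 20 < 60
No further shutdowns.

25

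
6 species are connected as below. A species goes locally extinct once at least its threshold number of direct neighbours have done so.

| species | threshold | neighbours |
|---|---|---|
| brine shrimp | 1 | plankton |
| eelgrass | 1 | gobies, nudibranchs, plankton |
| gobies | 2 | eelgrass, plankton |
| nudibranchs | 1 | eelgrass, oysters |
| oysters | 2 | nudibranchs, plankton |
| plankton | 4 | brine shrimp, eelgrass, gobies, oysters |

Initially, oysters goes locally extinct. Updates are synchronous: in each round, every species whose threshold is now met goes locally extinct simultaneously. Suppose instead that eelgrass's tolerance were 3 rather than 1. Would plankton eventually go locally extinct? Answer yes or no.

no

With eelgrass's tolerance at 3:
Round 1 — oysters goes locally extinct (initial).
Round 2 — checking thresholds:
  nudibranchs: 1 of 2 neighbours ≥ 1, goes locally extinct.
  plankton: 1 of 4 neighbours < 4, below threshold.
Round 3 — no new extinctions; cascade stops.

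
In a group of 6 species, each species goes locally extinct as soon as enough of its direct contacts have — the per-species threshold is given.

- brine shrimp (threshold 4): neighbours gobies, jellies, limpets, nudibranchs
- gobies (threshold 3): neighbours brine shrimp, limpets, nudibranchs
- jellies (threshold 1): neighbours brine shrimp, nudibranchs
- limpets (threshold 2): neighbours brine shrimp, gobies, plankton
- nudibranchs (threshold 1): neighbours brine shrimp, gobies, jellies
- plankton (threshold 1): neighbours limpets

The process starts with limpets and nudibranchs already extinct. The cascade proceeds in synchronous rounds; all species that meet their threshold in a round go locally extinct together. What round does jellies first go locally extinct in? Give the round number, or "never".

2

Round 1 — limpets, nudibranchs go locally extinct (initial).
Round 2 — checking thresholds:
  brine shrimp: 2 of 4 neighbours < 4, not yet.
  gobies: 2 of 3 neighbours < 3, not yet.
  jellies: 1 of 2 neighbours ≥ 1, goes locally extinct.
  plankton: 1 of 1 neighbours ≥ 1, goes locally extinct.
Round 3 — no new extinctions; cascade stops.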